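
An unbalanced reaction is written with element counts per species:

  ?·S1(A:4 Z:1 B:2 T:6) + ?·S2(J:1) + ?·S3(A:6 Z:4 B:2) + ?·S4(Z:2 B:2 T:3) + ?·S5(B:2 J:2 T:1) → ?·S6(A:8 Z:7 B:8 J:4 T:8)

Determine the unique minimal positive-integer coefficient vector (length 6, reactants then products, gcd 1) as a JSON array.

Coefficients: [2, 6, 4, 5, 5, 4]

A: 2·4+6·0+4·6+5·0+5·0 = 32 | 4·8 = 32
Z: 2·1+6·0+4·4+5·2+5·0 = 28 | 4·7 = 28
B: 2·2+6·0+4·2+5·2+5·2 = 32 | 4·8 = 32
J: 2·0+6·1+4·0+5·0+5·2 = 16 | 4·4 = 16
T: 2·6+6·0+4·0+5·3+5·1 = 32 | 4·8 = 32
gcd(2,6,4,5,5,4) = 1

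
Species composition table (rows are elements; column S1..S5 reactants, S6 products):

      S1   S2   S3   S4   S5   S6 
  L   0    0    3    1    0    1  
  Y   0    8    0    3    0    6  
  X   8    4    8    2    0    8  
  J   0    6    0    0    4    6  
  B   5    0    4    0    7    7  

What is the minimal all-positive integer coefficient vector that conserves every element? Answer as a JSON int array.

Coefficients: [2, 3, 1, 2, 3, 5]

L: 2·0+3·0+1·3+2·1+3·0 = 5 | 5·1 = 5
Y: 2·0+3·8+1·0+2·3+3·0 = 30 | 5·6 = 30
X: 2·8+3·4+1·8+2·2+3·0 = 40 | 5·8 = 40
J: 2·0+3·6+1·0+2·0+3·4 = 30 | 5·6 = 30
B: 2·5+3·0+1·4+2·0+3·7 = 35 | 5·7 = 35
gcd(2,3,1,2,3,5) = 1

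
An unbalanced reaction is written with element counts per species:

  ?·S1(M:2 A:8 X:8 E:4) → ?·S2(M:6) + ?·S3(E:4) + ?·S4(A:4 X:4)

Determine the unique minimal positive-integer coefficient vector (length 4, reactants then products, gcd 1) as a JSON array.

Coefficients: [3, 1, 3, 6]

M: 3·2 = 6 | 1·6+3·0+6·0 = 6
A: 3·8 = 24 | 1·0+3·0+6·4 = 24
X: 3·8 = 24 | 1·0+3·0+6·4 = 24
E: 3·4 = 12 | 1·0+3·4+6·0 = 12
gcd(3,1,3,6) = 1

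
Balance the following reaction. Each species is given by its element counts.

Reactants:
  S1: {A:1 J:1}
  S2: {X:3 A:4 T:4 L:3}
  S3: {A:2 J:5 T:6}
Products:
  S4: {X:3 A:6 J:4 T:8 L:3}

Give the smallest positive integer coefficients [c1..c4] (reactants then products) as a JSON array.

Coefficients: [2, 3, 2, 3]

X: 2·0+3·3+2·0 = 9 | 3·3 = 9
A: 2·1+3·4+2·2 = 18 | 3·6 = 18
J: 2·1+3·0+2·5 = 12 | 3·4 = 12
T: 2·0+3·4+2·6 = 24 | 3·8 = 24
L: 2·0+3·3+2·0 = 9 | 3·3 = 9
gcd(2,3,2,3) = 1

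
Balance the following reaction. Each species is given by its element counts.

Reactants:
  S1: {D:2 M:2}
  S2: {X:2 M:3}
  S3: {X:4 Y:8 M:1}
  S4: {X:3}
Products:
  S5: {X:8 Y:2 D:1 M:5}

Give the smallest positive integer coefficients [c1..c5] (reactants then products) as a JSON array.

Coefficients: [2, 5, 1, 6, 4]

X: 2·0+5·2+1·4+6·3 = 32 | 4·8 = 32
Y: 2·0+5·0+1·8+6·0 = 8 | 4·2 = 8
D: 2·2+5·0+1·0+6·0 = 4 | 4·1 = 4
M: 2·2+5·3+1·1+6·0 = 20 | 4·5 = 20
gcd(2,5,1,6,4) = 1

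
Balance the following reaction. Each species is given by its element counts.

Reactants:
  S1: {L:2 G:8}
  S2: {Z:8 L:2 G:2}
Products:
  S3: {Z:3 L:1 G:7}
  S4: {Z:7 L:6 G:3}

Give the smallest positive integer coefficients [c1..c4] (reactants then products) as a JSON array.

Z: 5·0+4·8 = 32 | 6·3+2·7 = 32
L: 5·2+4·2 = 18 | 6·1+2·6 = 18
G: 5·8+4·2 = 48 | 6·7+2·3 = 48
gcd(5,4,6,2) = 1

Coefficients: [5, 4, 6, 2]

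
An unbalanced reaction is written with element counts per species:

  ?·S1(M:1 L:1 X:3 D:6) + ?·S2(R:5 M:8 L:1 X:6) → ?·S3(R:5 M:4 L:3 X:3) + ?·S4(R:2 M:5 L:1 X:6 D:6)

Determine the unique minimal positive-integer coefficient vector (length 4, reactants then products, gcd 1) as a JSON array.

R: 5·0+3·5 = 15 | 1·5+5·2 = 15
M: 5·1+3·8 = 29 | 1·4+5·5 = 29
L: 5·1+3·1 = 8 | 1·3+5·1 = 8
X: 5·3+3·6 = 33 | 1·3+5·6 = 33
D: 5·6+3·0 = 30 | 1·0+5·6 = 30
gcd(5,3,1,5) = 1

Coefficients: [5, 3, 1, 5]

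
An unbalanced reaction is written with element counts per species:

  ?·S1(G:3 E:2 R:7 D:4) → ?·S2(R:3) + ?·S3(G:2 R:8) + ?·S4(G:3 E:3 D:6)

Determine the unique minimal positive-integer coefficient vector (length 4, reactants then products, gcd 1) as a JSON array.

G: 6·3 = 18 | 6·0+3·2+4·3 = 18
E: 6·2 = 12 | 6·0+3·0+4·3 = 12
R: 6·7 = 42 | 6·3+3·8+4·0 = 42
D: 6·4 = 24 | 6·0+3·0+4·6 = 24
gcd(6,6,3,4) = 1

Coefficients: [6, 6, 3, 4]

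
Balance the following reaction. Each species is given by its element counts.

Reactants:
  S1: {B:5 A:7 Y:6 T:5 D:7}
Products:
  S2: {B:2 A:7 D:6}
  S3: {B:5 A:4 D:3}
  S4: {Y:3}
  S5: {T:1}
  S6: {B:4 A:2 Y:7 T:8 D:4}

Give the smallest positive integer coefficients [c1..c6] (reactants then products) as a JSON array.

Coefficients: [6, 4, 2, 5, 6, 3]

B: 6·5 = 30 | 4·2+2·5+5·0+6·0+3·4 = 30
A: 6·7 = 42 | 4·7+2·4+5·0+6·0+3·2 = 42
Y: 6·6 = 36 | 4·0+2·0+5·3+6·0+3·7 = 36
T: 6·5 = 30 | 4·0+2·0+5·0+6·1+3·8 = 30
D: 6·7 = 42 | 4·6+2·3+5·0+6·0+3·4 = 42
gcd(6,4,2,5,6,3) = 1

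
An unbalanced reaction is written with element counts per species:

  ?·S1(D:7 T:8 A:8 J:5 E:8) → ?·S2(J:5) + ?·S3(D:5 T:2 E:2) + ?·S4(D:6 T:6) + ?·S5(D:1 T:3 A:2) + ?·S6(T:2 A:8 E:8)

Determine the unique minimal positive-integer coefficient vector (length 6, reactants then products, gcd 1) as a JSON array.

D: 6·7 = 42 | 6·0+4·5+3·6+4·1+5·0 = 42
T: 6·8 = 48 | 6·0+4·2+3·6+4·3+5·2 = 48
A: 6·8 = 48 | 6·0+4·0+3·0+4·2+5·8 = 48
J: 6·5 = 30 | 6·5+4·0+3·0+4·0+5·0 = 30
E: 6·8 = 48 | 6·0+4·2+3·0+4·0+5·8 = 48
gcd(6,6,4,3,4,5) = 1

Coefficients: [6, 6, 4, 3, 4, 5]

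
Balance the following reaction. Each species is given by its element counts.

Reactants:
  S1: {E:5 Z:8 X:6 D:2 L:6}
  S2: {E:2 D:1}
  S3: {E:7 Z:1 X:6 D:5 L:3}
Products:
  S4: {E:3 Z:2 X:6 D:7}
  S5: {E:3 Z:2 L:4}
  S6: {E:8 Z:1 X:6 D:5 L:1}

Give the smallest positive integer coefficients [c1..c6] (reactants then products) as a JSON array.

Coefficients: [1, 5, 3, 1, 3, 3]

E: 1·5+5·2+3·7 = 36 | 1·3+3·3+3·8 = 36
Z: 1·8+5·0+3·1 = 11 | 1·2+3·2+3·1 = 11
X: 1·6+5·0+3·6 = 24 | 1·6+3·0+3·6 = 24
D: 1·2+5·1+3·5 = 22 | 1·7+3·0+3·5 = 22
L: 1·6+5·0+3·3 = 15 | 1·0+3·4+3·1 = 15
gcd(1,5,3,1,3,3) = 1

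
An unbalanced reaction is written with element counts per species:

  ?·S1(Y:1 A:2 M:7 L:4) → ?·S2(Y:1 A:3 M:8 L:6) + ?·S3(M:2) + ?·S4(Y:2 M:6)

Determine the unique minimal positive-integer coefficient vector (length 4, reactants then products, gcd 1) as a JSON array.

Y: 6·1 = 6 | 4·1+2·0+1·2 = 6
A: 6·2 = 12 | 4·3+2·0+1·0 = 12
M: 6·7 = 42 | 4·8+2·2+1·6 = 42
L: 6·4 = 24 | 4·6+2·0+1·0 = 24
gcd(6,4,2,1) = 1

Coefficients: [6, 4, 2, 1]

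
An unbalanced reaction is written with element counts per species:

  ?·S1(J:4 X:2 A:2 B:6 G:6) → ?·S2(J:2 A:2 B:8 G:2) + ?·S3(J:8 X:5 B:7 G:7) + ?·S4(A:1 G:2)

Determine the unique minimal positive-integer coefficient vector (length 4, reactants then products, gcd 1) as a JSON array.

Coefficients: [5, 2, 2, 6]

J: 5·4 = 20 | 2·2+2·8+6·0 = 20
X: 5·2 = 10 | 2·0+2·5+6·0 = 10
A: 5·2 = 10 | 2·2+2·0+6·1 = 10
B: 5·6 = 30 | 2·8+2·7+6·0 = 30
G: 5·6 = 30 | 2·2+2·7+6·2 = 30
gcd(5,2,2,6) = 1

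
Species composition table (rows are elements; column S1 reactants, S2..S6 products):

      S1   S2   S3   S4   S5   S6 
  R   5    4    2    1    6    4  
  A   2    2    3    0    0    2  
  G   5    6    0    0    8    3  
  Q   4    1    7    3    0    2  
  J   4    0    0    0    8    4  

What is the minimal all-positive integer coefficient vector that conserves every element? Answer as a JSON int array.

R: 5·5 = 25 | 1·4+2·2+1·1+2·6+1·4 = 25
A: 5·2 = 10 | 1·2+2·3+1·0+2·0+1·2 = 10
G: 5·5 = 25 | 1·6+2·0+1·0+2·8+1·3 = 25
Q: 5·4 = 20 | 1·1+2·7+1·3+2·0+1·2 = 20
J: 5·4 = 20 | 1·0+2·0+1·0+2·8+1·4 = 20
gcd(5,1,2,1,2,1) = 1

Coefficients: [5, 1, 2, 1, 2, 1]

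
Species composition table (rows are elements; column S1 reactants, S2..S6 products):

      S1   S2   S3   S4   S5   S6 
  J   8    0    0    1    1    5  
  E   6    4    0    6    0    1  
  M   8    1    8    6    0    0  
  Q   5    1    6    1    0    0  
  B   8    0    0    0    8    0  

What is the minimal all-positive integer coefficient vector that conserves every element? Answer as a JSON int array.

J: 3·8 = 24 | 2·0+2·0+1·1+3·1+4·5 = 24
E: 3·6 = 18 | 2·4+2·0+1·6+3·0+4·1 = 18
M: 3·8 = 24 | 2·1+2·8+1·6+3·0+4·0 = 24
Q: 3·5 = 15 | 2·1+2·6+1·1+3·0+4·0 = 15
B: 3·8 = 24 | 2·0+2·0+1·0+3·8+4·0 = 24
gcd(3,2,2,1,3,4) = 1

Coefficients: [3, 2, 2, 1, 3, 4]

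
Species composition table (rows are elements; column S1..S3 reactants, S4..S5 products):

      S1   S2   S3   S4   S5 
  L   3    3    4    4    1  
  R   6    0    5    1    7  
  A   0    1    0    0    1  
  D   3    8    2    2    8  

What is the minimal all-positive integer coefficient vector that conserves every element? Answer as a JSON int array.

Coefficients: [2, 3, 3, 6, 3]

L: 2·3+3·3+3·4 = 27 | 6·4+3·1 = 27
R: 2·6+3·0+3·5 = 27 | 6·1+3·7 = 27
A: 2·0+3·1+3·0 = 3 | 6·0+3·1 = 3
D: 2·3+3·8+3·2 = 36 | 6·2+3·8 = 36
gcd(2,3,3,6,3) = 1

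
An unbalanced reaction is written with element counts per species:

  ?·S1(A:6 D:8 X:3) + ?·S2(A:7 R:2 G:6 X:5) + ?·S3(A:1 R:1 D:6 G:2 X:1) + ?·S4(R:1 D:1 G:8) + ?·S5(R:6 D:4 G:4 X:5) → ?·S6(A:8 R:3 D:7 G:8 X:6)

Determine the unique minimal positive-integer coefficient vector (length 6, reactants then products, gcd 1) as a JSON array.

A: 3·6+4·7+2·1+2·0+1·0 = 48 | 6·8 = 48
R: 3·0+4·2+2·1+2·1+1·6 = 18 | 6·3 = 18
D: 3·8+4·0+2·6+2·1+1·4 = 42 | 6·7 = 42
G: 3·0+4·6+2·2+2·8+1·4 = 48 | 6·8 = 48
X: 3·3+4·5+2·1+2·0+1·5 = 36 | 6·6 = 36
gcd(3,4,2,2,1,6) = 1

Coefficients: [3, 4, 2, 2, 1, 6]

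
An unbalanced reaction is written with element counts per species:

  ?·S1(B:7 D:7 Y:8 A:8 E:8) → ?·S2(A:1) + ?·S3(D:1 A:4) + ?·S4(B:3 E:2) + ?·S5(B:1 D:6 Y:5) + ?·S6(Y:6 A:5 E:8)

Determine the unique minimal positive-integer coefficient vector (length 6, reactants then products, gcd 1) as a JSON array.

B: 2·7 = 14 | 3·0+2·0+4·3+2·1+1·0 = 14
D: 2·7 = 14 | 3·0+2·1+4·0+2·6+1·0 = 14
Y: 2·8 = 16 | 3·0+2·0+4·0+2·5+1·6 = 16
A: 2·8 = 16 | 3·1+2·4+4·0+2·0+1·5 = 16
E: 2·8 = 16 | 3·0+2·0+4·2+2·0+1·8 = 16
gcd(2,3,2,4,2,1) = 1

Coefficients: [2, 3, 2, 4, 2, 1]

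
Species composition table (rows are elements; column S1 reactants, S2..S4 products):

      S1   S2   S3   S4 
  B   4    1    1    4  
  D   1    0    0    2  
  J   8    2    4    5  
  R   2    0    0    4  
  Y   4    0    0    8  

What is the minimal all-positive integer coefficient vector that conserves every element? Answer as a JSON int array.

Coefficients: [4, 5, 3, 2]

B: 4·4 = 16 | 5·1+3·1+2·4 = 16
D: 4·1 = 4 | 5·0+3·0+2·2 = 4
J: 4·8 = 32 | 5·2+3·4+2·5 = 32
R: 4·2 = 8 | 5·0+3·0+2·4 = 8
Y: 4·4 = 16 | 5·0+3·0+2·8 = 16
gcd(4,5,3,2) = 1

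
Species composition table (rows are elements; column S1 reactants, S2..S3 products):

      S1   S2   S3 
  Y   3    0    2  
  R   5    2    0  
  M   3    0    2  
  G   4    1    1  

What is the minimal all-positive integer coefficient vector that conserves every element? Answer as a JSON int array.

Coefficients: [2, 5, 3]

Y: 2·3 = 6 | 5·0+3·2 = 6
R: 2·5 = 10 | 5·2+3·0 = 10
M: 2·3 = 6 | 5·0+3·2 = 6
G: 2·4 = 8 | 5·1+3·1 = 8
gcd(2,5,3) = 1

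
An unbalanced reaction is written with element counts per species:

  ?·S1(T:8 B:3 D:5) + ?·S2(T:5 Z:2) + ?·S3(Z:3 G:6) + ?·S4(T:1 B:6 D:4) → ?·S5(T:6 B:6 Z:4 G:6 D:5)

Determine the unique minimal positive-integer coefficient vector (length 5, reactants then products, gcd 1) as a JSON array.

T: 2·8+3·5+6·0+5·1 = 36 | 6·6 = 36
B: 2·3+3·0+6·0+5·6 = 36 | 6·6 = 36
Z: 2·0+3·2+6·3+5·0 = 24 | 6·4 = 24
G: 2·0+3·0+6·6+5·0 = 36 | 6·6 = 36
D: 2·5+3·0+6·0+5·4 = 30 | 6·5 = 30
gcd(2,3,6,5,6) = 1

Coefficients: [2, 3, 6, 5, 6]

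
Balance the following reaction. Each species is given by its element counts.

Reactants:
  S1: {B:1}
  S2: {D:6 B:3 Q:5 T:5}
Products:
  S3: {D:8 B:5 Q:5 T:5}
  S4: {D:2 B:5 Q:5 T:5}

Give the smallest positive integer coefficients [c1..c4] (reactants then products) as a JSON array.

Coefficients: [6, 3, 2, 1]

D: 6·0+3·6 = 18 | 2·8+1·2 = 18
B: 6·1+3·3 = 15 | 2·5+1·5 = 15
Q: 6·0+3·5 = 15 | 2·5+1·5 = 15
T: 6·0+3·5 = 15 | 2·5+1·5 = 15
gcd(6,3,2,1) = 1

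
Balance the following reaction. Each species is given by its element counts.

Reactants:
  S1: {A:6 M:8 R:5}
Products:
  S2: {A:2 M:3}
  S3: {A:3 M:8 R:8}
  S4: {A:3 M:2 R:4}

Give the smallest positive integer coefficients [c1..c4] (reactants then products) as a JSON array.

Coefficients: [4, 6, 1, 3]

A: 4·6 = 24 | 6·2+1·3+3·3 = 24
M: 4·8 = 32 | 6·3+1·8+3·2 = 32
R: 4·5 = 20 | 6·0+1·8+3·4 = 20
gcd(4,6,1,3) = 1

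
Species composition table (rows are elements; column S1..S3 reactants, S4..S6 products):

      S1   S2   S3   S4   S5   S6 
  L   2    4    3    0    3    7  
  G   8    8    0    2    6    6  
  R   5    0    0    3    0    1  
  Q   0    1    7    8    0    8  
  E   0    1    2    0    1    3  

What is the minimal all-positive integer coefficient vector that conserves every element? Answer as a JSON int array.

L: 1·2+3·4+3·3 = 23 | 1·0+3·3+2·7 = 23
G: 1·8+3·8+3·0 = 32 | 1·2+3·6+2·6 = 32
R: 1·5+3·0+3·0 = 5 | 1·3+3·0+2·1 = 5
Q: 1·0+3·1+3·7 = 24 | 1·8+3·0+2·8 = 24
E: 1·0+3·1+3·2 = 9 | 1·0+3·1+2·3 = 9
gcd(1,3,3,1,3,2) = 1

Coefficients: [1, 3, 3, 1, 3, 2]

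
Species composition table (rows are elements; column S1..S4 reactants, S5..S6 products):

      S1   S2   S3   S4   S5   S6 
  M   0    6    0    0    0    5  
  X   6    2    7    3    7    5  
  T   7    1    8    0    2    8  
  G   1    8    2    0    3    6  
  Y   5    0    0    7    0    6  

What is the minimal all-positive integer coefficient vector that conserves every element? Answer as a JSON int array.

Coefficients: [3, 5, 4, 3, 5, 6]

M: 3·0+5·6+4·0+3·0 = 30 | 5·0+6·5 = 30
X: 3·6+5·2+4·7+3·3 = 65 | 5·7+6·5 = 65
T: 3·7+5·1+4·8+3·0 = 58 | 5·2+6·8 = 58
G: 3·1+5·8+4·2+3·0 = 51 | 5·3+6·6 = 51
Y: 3·5+5·0+4·0+3·7 = 36 | 5·0+6·6 = 36
gcd(3,5,4,3,5,6) = 1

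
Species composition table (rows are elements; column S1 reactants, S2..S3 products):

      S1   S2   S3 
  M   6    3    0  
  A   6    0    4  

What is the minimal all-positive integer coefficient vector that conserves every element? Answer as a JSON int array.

Coefficients: [2, 4, 3]

M: 2·6 = 12 | 4·3+3·0 = 12
A: 2·6 = 12 | 4·0+3·4 = 12
gcd(2,4,3) = 1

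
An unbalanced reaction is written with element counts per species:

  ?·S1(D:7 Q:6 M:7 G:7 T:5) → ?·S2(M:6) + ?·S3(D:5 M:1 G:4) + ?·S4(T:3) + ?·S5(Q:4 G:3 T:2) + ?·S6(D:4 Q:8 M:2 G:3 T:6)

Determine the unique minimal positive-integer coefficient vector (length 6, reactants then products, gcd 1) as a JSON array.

D: 6·7 = 42 | 5·0+6·5+2·0+3·0+3·4 = 42
Q: 6·6 = 36 | 5·0+6·0+2·0+3·4+3·8 = 36
M: 6·7 = 42 | 5·6+6·1+2·0+3·0+3·2 = 42
G: 6·7 = 42 | 5·0+6·4+2·0+3·3+3·3 = 42
T: 6·5 = 30 | 5·0+6·0+2·3+3·2+3·6 = 30
gcd(6,5,6,2,3,3) = 1

Coefficients: [6, 5, 6, 2, 3, 3]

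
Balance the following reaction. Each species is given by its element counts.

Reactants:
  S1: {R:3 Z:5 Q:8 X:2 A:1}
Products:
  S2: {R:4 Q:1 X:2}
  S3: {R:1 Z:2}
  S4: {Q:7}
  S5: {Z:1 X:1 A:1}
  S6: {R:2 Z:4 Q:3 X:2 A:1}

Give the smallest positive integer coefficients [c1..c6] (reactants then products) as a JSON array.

Coefficients: [6, 1, 6, 5, 2, 4]

R: 6·3 = 18 | 1·4+6·1+5·0+2·0+4·2 = 18
Z: 6·5 = 30 | 1·0+6·2+5·0+2·1+4·4 = 30
Q: 6·8 = 48 | 1·1+6·0+5·7+2·0+4·3 = 48
X: 6·2 = 12 | 1·2+6·0+5·0+2·1+4·2 = 12
A: 6·1 = 6 | 1·0+6·0+5·0+2·1+4·1 = 6
gcd(6,1,6,5,2,4) = 1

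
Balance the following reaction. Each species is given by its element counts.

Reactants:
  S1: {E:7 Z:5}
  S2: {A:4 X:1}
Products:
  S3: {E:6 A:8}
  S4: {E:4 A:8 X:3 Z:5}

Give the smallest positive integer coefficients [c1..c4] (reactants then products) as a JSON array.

E: 2·7+6·0 = 14 | 1·6+2·4 = 14
A: 2·0+6·4 = 24 | 1·8+2·8 = 24
X: 2·0+6·1 = 6 | 1·0+2·3 = 6
Z: 2·5+6·0 = 10 | 1·0+2·5 = 10
gcd(2,6,1,2) = 1

Coefficients: [2, 6, 1, 2]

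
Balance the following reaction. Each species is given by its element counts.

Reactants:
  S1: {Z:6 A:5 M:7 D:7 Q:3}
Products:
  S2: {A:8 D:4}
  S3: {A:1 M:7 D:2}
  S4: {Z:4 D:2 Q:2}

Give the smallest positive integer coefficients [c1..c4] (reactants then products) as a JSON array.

Z: 2·6 = 12 | 1·0+2·0+3·4 = 12
A: 2·5 = 10 | 1·8+2·1+3·0 = 10
M: 2·7 = 14 | 1·0+2·7+3·0 = 14
D: 2·7 = 14 | 1·4+2·2+3·2 = 14
Q: 2·3 = 6 | 1·0+2·0+3·2 = 6
gcd(2,1,2,3) = 1

Coefficients: [2, 1, 2, 3]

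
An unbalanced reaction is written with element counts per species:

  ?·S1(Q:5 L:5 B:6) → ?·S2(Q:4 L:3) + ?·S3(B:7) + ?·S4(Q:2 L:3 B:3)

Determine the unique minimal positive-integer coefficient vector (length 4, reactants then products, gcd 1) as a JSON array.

Coefficients: [6, 5, 3, 5]

Q: 6·5 = 30 | 5·4+3·0+5·2 = 30
L: 6·5 = 30 | 5·3+3·0+5·3 = 30
B: 6·6 = 36 | 5·0+3·7+5·3 = 36
gcd(6,5,3,5) = 1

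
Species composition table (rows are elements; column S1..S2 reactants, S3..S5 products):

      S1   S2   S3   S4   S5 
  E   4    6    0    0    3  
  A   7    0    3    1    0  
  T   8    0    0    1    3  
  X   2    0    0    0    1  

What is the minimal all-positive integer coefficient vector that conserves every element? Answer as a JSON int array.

E: 3·4+1·6 = 18 | 5·0+6·0+6·3 = 18
A: 3·7+1·0 = 21 | 5·3+6·1+6·0 = 21
T: 3·8+1·0 = 24 | 5·0+6·1+6·3 = 24
X: 3·2+1·0 = 6 | 5·0+6·0+6·1 = 6
gcd(3,1,5,6,6) = 1

Coefficients: [3, 1, 5, 6, 6]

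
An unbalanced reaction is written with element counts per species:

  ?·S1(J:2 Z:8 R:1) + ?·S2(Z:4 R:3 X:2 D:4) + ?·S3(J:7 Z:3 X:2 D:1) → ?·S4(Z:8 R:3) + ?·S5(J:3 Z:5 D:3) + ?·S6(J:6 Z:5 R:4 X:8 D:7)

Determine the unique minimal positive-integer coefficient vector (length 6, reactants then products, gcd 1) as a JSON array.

J: 5·2+6·0+2·7 = 24 | 5·0+4·3+2·6 = 24
Z: 5·8+6·4+2·3 = 70 | 5·8+4·5+2·5 = 70
R: 5·1+6·3+2·0 = 23 | 5·3+4·0+2·4 = 23
X: 5·0+6·2+2·2 = 16 | 5·0+4·0+2·8 = 16
D: 5·0+6·4+2·1 = 26 | 5·0+4·3+2·7 = 26
gcd(5,6,2,5,4,2) = 1

Coefficients: [5, 6, 2, 5, 4, 2]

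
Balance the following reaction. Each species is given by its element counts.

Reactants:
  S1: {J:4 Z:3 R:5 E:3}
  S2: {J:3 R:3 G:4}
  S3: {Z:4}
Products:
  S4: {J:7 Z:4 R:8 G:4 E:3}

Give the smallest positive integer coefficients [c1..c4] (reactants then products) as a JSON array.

J: 4·4+4·3+1·0 = 28 | 4·7 = 28
Z: 4·3+4·0+1·4 = 16 | 4·4 = 16
R: 4·5+4·3+1·0 = 32 | 4·8 = 32
G: 4·0+4·4+1·0 = 16 | 4·4 = 16
E: 4·3+4·0+1·0 = 12 | 4·3 = 12
gcd(4,4,1,4) = 1

Coefficients: [4, 4, 1, 4]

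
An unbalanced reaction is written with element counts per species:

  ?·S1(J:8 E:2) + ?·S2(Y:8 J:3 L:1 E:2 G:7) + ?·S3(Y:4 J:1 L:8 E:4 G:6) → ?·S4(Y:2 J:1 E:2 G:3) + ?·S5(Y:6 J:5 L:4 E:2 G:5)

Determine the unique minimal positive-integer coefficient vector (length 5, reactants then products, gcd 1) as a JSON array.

Y: 2·0+4·8+2·4 = 40 | 5·2+5·6 = 40
J: 2·8+4·3+2·1 = 30 | 5·1+5·5 = 30
L: 2·0+4·1+2·8 = 20 | 5·0+5·4 = 20
E: 2·2+4·2+2·4 = 20 | 5·2+5·2 = 20
G: 2·0+4·7+2·6 = 40 | 5·3+5·5 = 40
gcd(2,4,2,5,5) = 1

Coefficients: [2, 4, 2, 5, 5]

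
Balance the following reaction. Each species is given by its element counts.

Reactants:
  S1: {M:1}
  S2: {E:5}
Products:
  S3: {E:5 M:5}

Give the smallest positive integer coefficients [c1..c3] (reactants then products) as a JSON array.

Coefficients: [5, 1, 1]

E: 5·0+1·5 = 5 | 1·5 = 5
M: 5·1+1·0 = 5 | 1·5 = 5
gcd(5,1,1) = 1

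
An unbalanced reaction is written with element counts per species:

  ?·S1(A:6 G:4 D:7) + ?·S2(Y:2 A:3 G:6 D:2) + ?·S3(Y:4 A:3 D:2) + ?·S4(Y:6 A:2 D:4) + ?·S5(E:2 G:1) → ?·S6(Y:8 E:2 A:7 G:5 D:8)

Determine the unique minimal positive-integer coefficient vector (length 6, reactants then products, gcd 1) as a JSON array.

Y: 2·0+2·2+3·4+4·6+5·0 = 40 | 5·8 = 40
E: 2·0+2·0+3·0+4·0+5·2 = 10 | 5·2 = 10
A: 2·6+2·3+3·3+4·2+5·0 = 35 | 5·7 = 35
G: 2·4+2·6+3·0+4·0+5·1 = 25 | 5·5 = 25
D: 2·7+2·2+3·2+4·4+5·0 = 40 | 5·8 = 40
gcd(2,2,3,4,5,5) = 1

Coefficients: [2, 2, 3, 4, 5, 5]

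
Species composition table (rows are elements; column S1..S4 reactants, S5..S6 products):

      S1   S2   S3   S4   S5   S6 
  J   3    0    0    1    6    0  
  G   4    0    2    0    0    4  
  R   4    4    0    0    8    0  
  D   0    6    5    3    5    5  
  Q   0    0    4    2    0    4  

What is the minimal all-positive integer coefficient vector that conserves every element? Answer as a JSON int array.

Coefficients: [4, 2, 2, 6, 3, 5]

J: 4·3+2·0+2·0+6·1 = 18 | 3·6+5·0 = 18
G: 4·4+2·0+2·2+6·0 = 20 | 3·0+5·4 = 20
R: 4·4+2·4+2·0+6·0 = 24 | 3·8+5·0 = 24
D: 4·0+2·6+2·5+6·3 = 40 | 3·5+5·5 = 40
Q: 4·0+2·0+2·4+6·2 = 20 | 3·0+5·4 = 20
gcd(4,2,2,6,3,5) = 1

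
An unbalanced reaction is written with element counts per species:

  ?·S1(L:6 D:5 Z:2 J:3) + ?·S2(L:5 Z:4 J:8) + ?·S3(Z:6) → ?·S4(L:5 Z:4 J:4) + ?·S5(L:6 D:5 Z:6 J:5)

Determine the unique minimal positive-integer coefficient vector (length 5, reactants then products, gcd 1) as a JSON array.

Coefficients: [6, 3, 4, 3, 6]

L: 6·6+3·5+4·0 = 51 | 3·5+6·6 = 51
D: 6·5+3·0+4·0 = 30 | 3·0+6·5 = 30
Z: 6·2+3·4+4·6 = 48 | 3·4+6·6 = 48
J: 6·3+3·8+4·0 = 42 | 3·4+6·5 = 42
gcd(6,3,4,3,6) = 1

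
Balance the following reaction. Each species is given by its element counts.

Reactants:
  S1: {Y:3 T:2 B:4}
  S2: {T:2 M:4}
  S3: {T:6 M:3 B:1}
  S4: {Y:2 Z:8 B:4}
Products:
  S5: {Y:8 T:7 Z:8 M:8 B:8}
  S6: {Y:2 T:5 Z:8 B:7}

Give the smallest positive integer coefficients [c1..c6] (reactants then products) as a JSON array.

Coefficients: [4, 1, 4, 6, 2, 4]

Y: 4·3+1·0+4·0+6·2 = 24 | 2·8+4·2 = 24
T: 4·2+1·2+4·6+6·0 = 34 | 2·7+4·5 = 34
Z: 4·0+1·0+4·0+6·8 = 48 | 2·8+4·8 = 48
M: 4·0+1·4+4·3+6·0 = 16 | 2·8+4·0 = 16
B: 4·4+1·0+4·1+6·4 = 44 | 2·8+4·7 = 44
gcd(4,1,4,6,2,4) = 1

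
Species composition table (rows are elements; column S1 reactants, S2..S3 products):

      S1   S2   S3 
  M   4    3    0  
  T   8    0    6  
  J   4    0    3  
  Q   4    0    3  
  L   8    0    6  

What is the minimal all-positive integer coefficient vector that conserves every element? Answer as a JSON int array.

M: 3·4 = 12 | 4·3+4·0 = 12
T: 3·8 = 24 | 4·0+4·6 = 24
J: 3·4 = 12 | 4·0+4·3 = 12
Q: 3·4 = 12 | 4·0+4·3 = 12
L: 3·8 = 24 | 4·0+4·6 = 24
gcd(3,4,4) = 1

Coefficients: [3, 4, 4]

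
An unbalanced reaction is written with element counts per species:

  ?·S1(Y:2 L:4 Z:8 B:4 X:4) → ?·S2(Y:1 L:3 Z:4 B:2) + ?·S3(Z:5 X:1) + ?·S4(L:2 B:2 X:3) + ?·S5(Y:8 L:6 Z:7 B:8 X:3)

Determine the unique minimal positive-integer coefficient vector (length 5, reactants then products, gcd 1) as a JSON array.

Y: 5·2 = 10 | 2·1+5·0+4·0+1·8 = 10
L: 5·4 = 20 | 2·3+5·0+4·2+1·6 = 20
Z: 5·8 = 40 | 2·4+5·5+4·0+1·7 = 40
B: 5·4 = 20 | 2·2+5·0+4·2+1·8 = 20
X: 5·4 = 20 | 2·0+5·1+4·3+1·3 = 20
gcd(5,2,5,4,1) = 1

Coefficients: [5, 2, 5, 4, 1]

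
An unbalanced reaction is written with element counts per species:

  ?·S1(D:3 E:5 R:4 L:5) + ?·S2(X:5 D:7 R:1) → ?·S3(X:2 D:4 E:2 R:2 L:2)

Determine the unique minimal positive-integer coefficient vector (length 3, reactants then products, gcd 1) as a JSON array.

Coefficients: [2, 2, 5]

X: 2·0+2·5 = 10 | 5·2 = 10
D: 2·3+2·7 = 20 | 5·4 = 20
E: 2·5+2·0 = 10 | 5·2 = 10
R: 2·4+2·1 = 10 | 5·2 = 10
L: 2·5+2·0 = 10 | 5·2 = 10
gcd(2,2,5) = 1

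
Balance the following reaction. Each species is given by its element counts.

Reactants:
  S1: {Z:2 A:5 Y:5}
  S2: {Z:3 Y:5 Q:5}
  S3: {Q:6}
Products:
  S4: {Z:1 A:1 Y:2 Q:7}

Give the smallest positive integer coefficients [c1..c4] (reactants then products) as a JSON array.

Z: 1·2+1·3+5·0 = 5 | 5·1 = 5
A: 1·5+1·0+5·0 = 5 | 5·1 = 5
Y: 1·5+1·5+5·0 = 10 | 5·2 = 10
Q: 1·0+1·5+5·6 = 35 | 5·7 = 35
gcd(1,1,5,5) = 1

Coefficients: [1, 1, 5, 5]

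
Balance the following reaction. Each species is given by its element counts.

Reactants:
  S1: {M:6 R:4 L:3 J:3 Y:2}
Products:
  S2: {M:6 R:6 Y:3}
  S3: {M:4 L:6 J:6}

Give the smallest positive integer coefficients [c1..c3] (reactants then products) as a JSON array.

M: 6·6 = 36 | 4·6+3·4 = 36
R: 6·4 = 24 | 4·6+3·0 = 24
L: 6·3 = 18 | 4·0+3·6 = 18
J: 6·3 = 18 | 4·0+3·6 = 18
Y: 6·2 = 12 | 4·3+3·0 = 12
gcd(6,4,3) = 1

Coefficients: [6, 4, 3]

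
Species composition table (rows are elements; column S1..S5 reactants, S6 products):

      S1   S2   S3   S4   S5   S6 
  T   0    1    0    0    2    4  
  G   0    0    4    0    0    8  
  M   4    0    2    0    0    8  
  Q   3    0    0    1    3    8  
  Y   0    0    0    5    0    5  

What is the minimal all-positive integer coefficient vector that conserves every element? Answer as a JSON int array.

Coefficients: [3, 4, 6, 3, 4, 3]

T: 3·0+4·1+6·0+3·0+4·2 = 12 | 3·4 = 12
G: 3·0+4·0+6·4+3·0+4·0 = 24 | 3·8 = 24
M: 3·4+4·0+6·2+3·0+4·0 = 24 | 3·8 = 24
Q: 3·3+4·0+6·0+3·1+4·3 = 24 | 3·8 = 24
Y: 3·0+4·0+6·0+3·5+4·0 = 15 | 3·5 = 15
gcd(3,4,6,3,4,3) = 1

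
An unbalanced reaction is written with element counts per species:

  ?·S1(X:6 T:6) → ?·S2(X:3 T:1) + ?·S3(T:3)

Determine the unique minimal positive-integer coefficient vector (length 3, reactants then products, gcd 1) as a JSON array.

X: 3·6 = 18 | 6·3+4·0 = 18
T: 3·6 = 18 | 6·1+4·3 = 18
gcd(3,6,4) = 1

Coefficients: [3, 6, 4]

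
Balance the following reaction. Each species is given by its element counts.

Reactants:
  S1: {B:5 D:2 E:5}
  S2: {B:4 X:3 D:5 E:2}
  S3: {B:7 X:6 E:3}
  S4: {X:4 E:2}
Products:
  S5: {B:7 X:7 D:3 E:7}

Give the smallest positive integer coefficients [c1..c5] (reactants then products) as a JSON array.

B: 2·5+1·4+1·7+3·0 = 21 | 3·7 = 21
X: 2·0+1·3+1·6+3·4 = 21 | 3·7 = 21
D: 2·2+1·5+1·0+3·0 = 9 | 3·3 = 9
E: 2·5+1·2+1·3+3·2 = 21 | 3·7 = 21
gcd(2,1,1,3,3) = 1

Coefficients: [2, 1, 1, 3, 3]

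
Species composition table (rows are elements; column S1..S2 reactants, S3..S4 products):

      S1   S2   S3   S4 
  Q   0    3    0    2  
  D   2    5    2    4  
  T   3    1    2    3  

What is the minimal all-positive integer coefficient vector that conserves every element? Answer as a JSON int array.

Coefficients: [5, 2, 4, 3]

Q: 5·0+2·3 = 6 | 4·0+3·2 = 6
D: 5·2+2·5 = 20 | 4·2+3·4 = 20
T: 5·3+2·1 = 17 | 4·2+3·3 = 17
gcd(5,2,4,3) = 1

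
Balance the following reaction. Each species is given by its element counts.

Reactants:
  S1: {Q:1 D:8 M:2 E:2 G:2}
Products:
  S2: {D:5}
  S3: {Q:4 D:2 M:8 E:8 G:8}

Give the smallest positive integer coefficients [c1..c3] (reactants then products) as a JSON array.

Q: 4·1 = 4 | 6·0+1·4 = 4
D: 4·8 = 32 | 6·5+1·2 = 32
M: 4·2 = 8 | 6·0+1·8 = 8
E: 4·2 = 8 | 6·0+1·8 = 8
G: 4·2 = 8 | 6·0+1·8 = 8
gcd(4,6,1) = 1

Coefficients: [4, 6, 1]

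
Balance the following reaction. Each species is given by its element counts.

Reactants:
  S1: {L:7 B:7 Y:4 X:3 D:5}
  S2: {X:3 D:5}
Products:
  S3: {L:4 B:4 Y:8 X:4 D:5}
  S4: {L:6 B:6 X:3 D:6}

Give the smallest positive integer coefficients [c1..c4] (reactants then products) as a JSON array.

Coefficients: [6, 3, 3, 5]

L: 6·7+3·0 = 42 | 3·4+5·6 = 42
B: 6·7+3·0 = 42 | 3·4+5·6 = 42
Y: 6·4+3·0 = 24 | 3·8+5·0 = 24
X: 6·3+3·3 = 27 | 3·4+5·3 = 27
D: 6·5+3·5 = 45 | 3·5+5·6 = 45
gcd(6,3,3,5) = 1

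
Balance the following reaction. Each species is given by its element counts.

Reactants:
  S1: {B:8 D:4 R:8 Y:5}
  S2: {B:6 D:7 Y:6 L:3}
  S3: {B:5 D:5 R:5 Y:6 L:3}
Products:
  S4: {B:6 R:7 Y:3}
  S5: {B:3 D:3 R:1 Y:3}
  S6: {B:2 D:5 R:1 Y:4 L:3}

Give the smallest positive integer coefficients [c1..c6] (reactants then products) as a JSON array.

Coefficients: [1, 1, 4, 3, 2, 5]

B: 1·8+1·6+4·5 = 34 | 3·6+2·3+5·2 = 34
D: 1·4+1·7+4·5 = 31 | 3·0+2·3+5·5 = 31
R: 1·8+1·0+4·5 = 28 | 3·7+2·1+5·1 = 28
Y: 1·5+1·6+4·6 = 35 | 3·3+2·3+5·4 = 35
L: 1·0+1·3+4·3 = 15 | 3·0+2·0+5·3 = 15
gcd(1,1,4,3,2,5) = 1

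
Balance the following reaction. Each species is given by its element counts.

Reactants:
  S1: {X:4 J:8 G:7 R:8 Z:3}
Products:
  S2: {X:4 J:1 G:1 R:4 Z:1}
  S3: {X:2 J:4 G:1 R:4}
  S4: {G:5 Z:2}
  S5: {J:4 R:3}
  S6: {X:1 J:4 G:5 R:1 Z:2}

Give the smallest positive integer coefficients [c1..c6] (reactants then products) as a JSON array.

Coefficients: [6, 4, 3, 5, 6, 2]

X: 6·4 = 24 | 4·4+3·2+5·0+6·0+2·1 = 24
J: 6·8 = 48 | 4·1+3·4+5·0+6·4+2·4 = 48
G: 6·7 = 42 | 4·1+3·1+5·5+6·0+2·5 = 42
R: 6·8 = 48 | 4·4+3·4+5·0+6·3+2·1 = 48
Z: 6·3 = 18 | 4·1+3·0+5·2+6·0+2·2 = 18
gcd(6,4,3,5,6,2) = 1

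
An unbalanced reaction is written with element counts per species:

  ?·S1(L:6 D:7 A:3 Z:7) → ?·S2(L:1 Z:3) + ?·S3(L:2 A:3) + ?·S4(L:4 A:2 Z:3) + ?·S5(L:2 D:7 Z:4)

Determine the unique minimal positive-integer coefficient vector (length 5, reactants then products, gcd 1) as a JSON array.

L: 5·6 = 30 | 2·1+3·2+3·4+5·2 = 30
D: 5·7 = 35 | 2·0+3·0+3·0+5·7 = 35
A: 5·3 = 15 | 2·0+3·3+3·2+5·0 = 15
Z: 5·7 = 35 | 2·3+3·0+3·3+5·4 = 35
gcd(5,2,3,3,5) = 1

Coefficients: [5, 2, 3, 3, 5]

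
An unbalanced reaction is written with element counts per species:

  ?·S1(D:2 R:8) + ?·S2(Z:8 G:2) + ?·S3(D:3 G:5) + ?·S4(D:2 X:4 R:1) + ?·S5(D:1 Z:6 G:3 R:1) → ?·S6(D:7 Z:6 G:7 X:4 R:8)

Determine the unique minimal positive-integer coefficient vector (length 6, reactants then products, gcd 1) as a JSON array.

Coefficients: [5, 3, 6, 6, 2, 6]

D: 5·2+3·0+6·3+6·2+2·1 = 42 | 6·7 = 42
Z: 5·0+3·8+6·0+6·0+2·6 = 36 | 6·6 = 36
G: 5·0+3·2+6·5+6·0+2·3 = 42 | 6·7 = 42
X: 5·0+3·0+6·0+6·4+2·0 = 24 | 6·4 = 24
R: 5·8+3·0+6·0+6·1+2·1 = 48 | 6·8 = 48
gcd(5,3,6,6,2,6) = 1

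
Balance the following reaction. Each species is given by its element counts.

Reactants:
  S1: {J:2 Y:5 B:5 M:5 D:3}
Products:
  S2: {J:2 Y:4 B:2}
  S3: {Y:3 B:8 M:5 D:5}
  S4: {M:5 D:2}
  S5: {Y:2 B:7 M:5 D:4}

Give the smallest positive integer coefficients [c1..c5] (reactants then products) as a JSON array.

J: 5·2 = 10 | 5·2+1·0+3·0+1·0 = 10
Y: 5·5 = 25 | 5·4+1·3+3·0+1·2 = 25
B: 5·5 = 25 | 5·2+1·8+3·0+1·7 = 25
M: 5·5 = 25 | 5·0+1·5+3·5+1·5 = 25
D: 5·3 = 15 | 5·0+1·5+3·2+1·4 = 15
gcd(5,5,1,3,1) = 1

Coefficients: [5, 5, 1, 3, 1]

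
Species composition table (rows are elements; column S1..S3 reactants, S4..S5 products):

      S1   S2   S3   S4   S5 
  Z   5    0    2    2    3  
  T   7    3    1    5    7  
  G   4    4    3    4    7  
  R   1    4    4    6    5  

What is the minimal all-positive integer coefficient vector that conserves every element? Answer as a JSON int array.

Coefficients: [3, 6, 1, 1, 5]

Z: 3·5+6·0+1·2 = 17 | 1·2+5·3 = 17
T: 3·7+6·3+1·1 = 40 | 1·5+5·7 = 40
G: 3·4+6·4+1·3 = 39 | 1·4+5·7 = 39
R: 3·1+6·4+1·4 = 31 | 1·6+5·5 = 31
gcd(3,6,1,1,5) = 1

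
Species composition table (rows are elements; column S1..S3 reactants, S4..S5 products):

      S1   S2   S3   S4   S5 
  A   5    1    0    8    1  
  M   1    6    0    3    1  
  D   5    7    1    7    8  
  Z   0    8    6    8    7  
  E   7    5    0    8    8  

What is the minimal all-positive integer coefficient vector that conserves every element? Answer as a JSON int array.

Coefficients: [5, 1, 5, 3, 2]

A: 5·5+1·1+5·0 = 26 | 3·8+2·1 = 26
M: 5·1+1·6+5·0 = 11 | 3·3+2·1 = 11
D: 5·5+1·7+5·1 = 37 | 3·7+2·8 = 37
Z: 5·0+1·8+5·6 = 38 | 3·8+2·7 = 38
E: 5·7+1·5+5·0 = 40 | 3·8+2·8 = 40
gcd(5,1,5,3,2) = 1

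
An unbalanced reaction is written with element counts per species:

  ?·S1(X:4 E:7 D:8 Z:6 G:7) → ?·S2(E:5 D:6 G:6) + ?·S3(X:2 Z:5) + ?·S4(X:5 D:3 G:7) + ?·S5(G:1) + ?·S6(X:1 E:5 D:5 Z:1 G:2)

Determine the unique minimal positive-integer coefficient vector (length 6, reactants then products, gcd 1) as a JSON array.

X: 5·4 = 20 | 2·0+5·2+1·5+6·0+5·1 = 20
E: 5·7 = 35 | 2·5+5·0+1·0+6·0+5·5 = 35
D: 5·8 = 40 | 2·6+5·0+1·3+6·0+5·5 = 40
Z: 5·6 = 30 | 2·0+5·5+1·0+6·0+5·1 = 30
G: 5·7 = 35 | 2·6+5·0+1·7+6·1+5·2 = 35
gcd(5,2,5,1,6,5) = 1

Coefficients: [5, 2, 5, 1, 6, 5]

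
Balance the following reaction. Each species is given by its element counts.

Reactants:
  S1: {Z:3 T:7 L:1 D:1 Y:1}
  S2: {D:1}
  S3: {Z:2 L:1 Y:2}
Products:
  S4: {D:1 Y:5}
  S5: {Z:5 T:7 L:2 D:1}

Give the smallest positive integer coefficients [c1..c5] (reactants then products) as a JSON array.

Z: 5·3+3·0+5·2 = 25 | 3·0+5·5 = 25
T: 5·7+3·0+5·0 = 35 | 3·0+5·7 = 35
L: 5·1+3·0+5·1 = 10 | 3·0+5·2 = 10
D: 5·1+3·1+5·0 = 8 | 3·1+5·1 = 8
Y: 5·1+3·0+5·2 = 15 | 3·5+5·0 = 15
gcd(5,3,5,3,5) = 1

Coefficients: [5, 3, 5, 3, 5]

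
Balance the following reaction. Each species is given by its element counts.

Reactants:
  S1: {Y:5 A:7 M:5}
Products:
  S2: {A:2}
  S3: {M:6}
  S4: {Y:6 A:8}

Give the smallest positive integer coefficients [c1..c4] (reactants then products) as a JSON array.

Y: 6·5 = 30 | 1·0+5·0+5·6 = 30
A: 6·7 = 42 | 1·2+5·0+5·8 = 42
M: 6·5 = 30 | 1·0+5·6+5·0 = 30
gcd(6,1,5,5) = 1

Coefficients: [6, 1, 5, 5]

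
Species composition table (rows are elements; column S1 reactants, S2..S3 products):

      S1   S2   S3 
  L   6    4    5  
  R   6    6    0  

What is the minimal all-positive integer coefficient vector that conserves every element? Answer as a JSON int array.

L: 5·6 = 30 | 5·4+2·5 = 30
R: 5·6 = 30 | 5·6+2·0 = 30
gcd(5,5,2) = 1

Coefficients: [5, 5, 2]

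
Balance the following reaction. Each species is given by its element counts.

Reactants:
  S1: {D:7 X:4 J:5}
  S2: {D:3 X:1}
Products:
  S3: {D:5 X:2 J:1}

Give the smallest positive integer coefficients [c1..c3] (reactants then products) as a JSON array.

D: 1·7+6·3 = 25 | 5·5 = 25
X: 1·4+6·1 = 10 | 5·2 = 10
J: 1·5+6·0 = 5 | 5·1 = 5
gcd(1,6,5) = 1

Coefficients: [1, 6, 5]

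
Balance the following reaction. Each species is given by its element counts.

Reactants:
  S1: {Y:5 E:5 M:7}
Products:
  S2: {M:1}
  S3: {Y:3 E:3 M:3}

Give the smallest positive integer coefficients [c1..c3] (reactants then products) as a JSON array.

Coefficients: [3, 6, 5]

Y: 3·5 = 15 | 6·0+5·3 = 15
E: 3·5 = 15 | 6·0+5·3 = 15
M: 3·7 = 21 | 6·1+5·3 = 21
gcd(3,6,5) = 1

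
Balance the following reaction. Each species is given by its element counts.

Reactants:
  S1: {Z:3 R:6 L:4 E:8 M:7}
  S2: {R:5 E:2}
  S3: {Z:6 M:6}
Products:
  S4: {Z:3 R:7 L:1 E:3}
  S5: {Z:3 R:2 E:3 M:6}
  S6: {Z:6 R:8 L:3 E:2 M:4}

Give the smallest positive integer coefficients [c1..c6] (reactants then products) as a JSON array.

Z: 2·3+6·0+5·6 = 36 | 2·3+6·3+2·6 = 36
R: 2·6+6·5+5·0 = 42 | 2·7+6·2+2·8 = 42
L: 2·4+6·0+5·0 = 8 | 2·1+6·0+2·3 = 8
E: 2·8+6·2+5·0 = 28 | 2·3+6·3+2·2 = 28
M: 2·7+6·0+5·6 = 44 | 2·0+6·6+2·4 = 44
gcd(2,6,5,2,6,2) = 1

Coefficients: [2, 6, 5, 2, 6, 2]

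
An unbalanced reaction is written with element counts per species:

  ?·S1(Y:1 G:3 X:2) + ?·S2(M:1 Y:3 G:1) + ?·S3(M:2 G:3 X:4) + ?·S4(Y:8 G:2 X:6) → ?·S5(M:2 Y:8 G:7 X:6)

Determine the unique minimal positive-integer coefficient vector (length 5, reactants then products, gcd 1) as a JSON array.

Coefficients: [4, 4, 1, 1, 3]

M: 4·0+4·1+1·2+1·0 = 6 | 3·2 = 6
Y: 4·1+4·3+1·0+1·8 = 24 | 3·8 = 24
G: 4·3+4·1+1·3+1·2 = 21 | 3·7 = 21
X: 4·2+4·0+1·4+1·6 = 18 | 3·6 = 18
gcd(4,4,1,1,3) = 1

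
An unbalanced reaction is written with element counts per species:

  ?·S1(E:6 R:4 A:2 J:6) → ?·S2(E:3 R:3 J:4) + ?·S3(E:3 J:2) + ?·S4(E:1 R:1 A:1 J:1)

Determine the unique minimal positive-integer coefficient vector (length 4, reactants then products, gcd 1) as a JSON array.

E: 3·6 = 18 | 2·3+2·3+6·1 = 18
R: 3·4 = 12 | 2·3+2·0+6·1 = 12
A: 3·2 = 6 | 2·0+2·0+6·1 = 6
J: 3·6 = 18 | 2·4+2·2+6·1 = 18
gcd(3,2,2,6) = 1

Coefficients: [3, 2, 2, 6]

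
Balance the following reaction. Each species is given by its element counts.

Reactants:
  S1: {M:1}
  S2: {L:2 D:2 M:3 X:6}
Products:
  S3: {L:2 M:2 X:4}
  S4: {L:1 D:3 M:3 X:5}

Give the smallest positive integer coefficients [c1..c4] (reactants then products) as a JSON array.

L: 1·0+3·2 = 6 | 2·2+2·1 = 6
D: 1·0+3·2 = 6 | 2·0+2·3 = 6
M: 1·1+3·3 = 10 | 2·2+2·3 = 10
X: 1·0+3·6 = 18 | 2·4+2·5 = 18
gcd(1,3,2,2) = 1

Coefficients: [1, 3, 2, 2]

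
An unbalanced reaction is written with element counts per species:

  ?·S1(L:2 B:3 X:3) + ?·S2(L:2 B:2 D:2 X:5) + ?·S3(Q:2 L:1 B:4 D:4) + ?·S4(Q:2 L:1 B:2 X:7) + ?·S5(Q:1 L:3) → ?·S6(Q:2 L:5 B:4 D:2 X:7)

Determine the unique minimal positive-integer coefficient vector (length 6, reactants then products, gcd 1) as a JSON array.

Q: 2·0+3·0+1·2+2·2+4·1 = 10 | 5·2 = 10
L: 2·2+3·2+1·1+2·1+4·3 = 25 | 5·5 = 25
B: 2·3+3·2+1·4+2·2+4·0 = 20 | 5·4 = 20
D: 2·0+3·2+1·4+2·0+4·0 = 10 | 5·2 = 10
X: 2·3+3·5+1·0+2·7+4·0 = 35 | 5·7 = 35
gcd(2,3,1,2,4,5) = 1

Coefficients: [2, 3, 1, 2, 4, 5]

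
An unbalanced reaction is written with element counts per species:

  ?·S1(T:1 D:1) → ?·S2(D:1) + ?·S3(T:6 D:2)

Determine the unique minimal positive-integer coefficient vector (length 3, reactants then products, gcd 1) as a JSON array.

Coefficients: [6, 4, 1]

T: 6·1 = 6 | 4·0+1·6 = 6
D: 6·1 = 6 | 4·1+1·2 = 6
gcd(6,4,1) = 1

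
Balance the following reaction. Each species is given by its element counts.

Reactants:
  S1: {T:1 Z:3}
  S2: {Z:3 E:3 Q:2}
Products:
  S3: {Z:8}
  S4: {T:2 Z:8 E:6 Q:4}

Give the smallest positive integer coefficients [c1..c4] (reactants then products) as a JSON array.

T: 4·1+4·0 = 4 | 1·0+2·2 = 4
Z: 4·3+4·3 = 24 | 1·8+2·8 = 24
E: 4·0+4·3 = 12 | 1·0+2·6 = 12
Q: 4·0+4·2 = 8 | 1·0+2·4 = 8
gcd(4,4,1,2) = 1

Coefficients: [4, 4, 1, 2]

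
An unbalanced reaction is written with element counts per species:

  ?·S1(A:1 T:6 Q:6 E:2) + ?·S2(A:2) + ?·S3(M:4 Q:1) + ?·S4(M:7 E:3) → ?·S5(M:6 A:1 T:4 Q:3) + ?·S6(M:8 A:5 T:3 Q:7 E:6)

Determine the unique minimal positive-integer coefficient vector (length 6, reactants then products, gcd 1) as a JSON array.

Coefficients: [3, 5, 5, 2, 3, 2]

M: 3·0+5·0+5·4+2·7 = 34 | 3·6+2·8 = 34
A: 3·1+5·2+5·0+2·0 = 13 | 3·1+2·5 = 13
T: 3·6+5·0+5·0+2·0 = 18 | 3·4+2·3 = 18
Q: 3·6+5·0+5·1+2·0 = 23 | 3·3+2·7 = 23
E: 3·2+5·0+5·0+2·3 = 12 | 3·0+2·6 = 12
gcd(3,5,5,2,3,2) = 1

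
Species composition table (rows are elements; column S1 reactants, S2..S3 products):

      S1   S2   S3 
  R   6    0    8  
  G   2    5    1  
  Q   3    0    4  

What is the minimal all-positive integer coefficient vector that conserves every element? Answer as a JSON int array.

Coefficients: [4, 1, 3]

R: 4·6 = 24 | 1·0+3·8 = 24
G: 4·2 = 8 | 1·5+3·1 = 8
Q: 4·3 = 12 | 1·0+3·4 = 12
gcd(4,1,3) = 1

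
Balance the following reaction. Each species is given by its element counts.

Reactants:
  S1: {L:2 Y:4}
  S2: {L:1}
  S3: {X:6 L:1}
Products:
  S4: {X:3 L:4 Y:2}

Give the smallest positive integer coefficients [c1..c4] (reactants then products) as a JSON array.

Coefficients: [1, 5, 1, 2]

X: 1·0+5·0+1·6 = 6 | 2·3 = 6
L: 1·2+5·1+1·1 = 8 | 2·4 = 8
Y: 1·4+5·0+1·0 = 4 | 2·2 = 4
gcd(1,5,1,2) = 1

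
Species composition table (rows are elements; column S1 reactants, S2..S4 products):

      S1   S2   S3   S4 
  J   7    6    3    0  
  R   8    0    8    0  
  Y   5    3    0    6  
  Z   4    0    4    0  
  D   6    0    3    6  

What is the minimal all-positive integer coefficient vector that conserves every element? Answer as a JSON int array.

J: 6·7 = 42 | 4·6+6·3+3·0 = 42
R: 6·8 = 48 | 4·0+6·8+3·0 = 48
Y: 6·5 = 30 | 4·3+6·0+3·6 = 30
Z: 6·4 = 24 | 4·0+6·4+3·0 = 24
D: 6·6 = 36 | 4·0+6·3+3·6 = 36
gcd(6,4,6,3) = 1

Coefficients: [6, 4, 6, 3]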